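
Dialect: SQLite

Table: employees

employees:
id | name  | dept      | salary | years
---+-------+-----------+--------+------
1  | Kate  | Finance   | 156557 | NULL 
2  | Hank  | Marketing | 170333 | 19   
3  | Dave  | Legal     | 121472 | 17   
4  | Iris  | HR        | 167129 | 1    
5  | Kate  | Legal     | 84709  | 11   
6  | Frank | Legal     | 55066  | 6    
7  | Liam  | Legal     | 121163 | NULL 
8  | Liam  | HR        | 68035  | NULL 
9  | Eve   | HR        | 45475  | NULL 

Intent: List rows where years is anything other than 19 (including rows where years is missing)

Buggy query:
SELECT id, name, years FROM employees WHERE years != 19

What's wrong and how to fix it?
Bug: 'years != 19' is unknown when years is NULL, so NULL rows are silently excluded

Fix: Add an explicit OR years IS NULL to include the missing-value rows

Corrected query:
SELECT id, name, years FROM employees WHERE years != 19 OR years IS NULL

Result:
id | name  | years
---+-------+------
1  | Kate  | NULL 
3  | Dave  | 17   
4  | Iris  | 1    
5  | Kate  | 11   
6  | Frank | 6    
7  | Liam  | NULL 
8  | Liam  | NULL 
9  | Eve   | NULL 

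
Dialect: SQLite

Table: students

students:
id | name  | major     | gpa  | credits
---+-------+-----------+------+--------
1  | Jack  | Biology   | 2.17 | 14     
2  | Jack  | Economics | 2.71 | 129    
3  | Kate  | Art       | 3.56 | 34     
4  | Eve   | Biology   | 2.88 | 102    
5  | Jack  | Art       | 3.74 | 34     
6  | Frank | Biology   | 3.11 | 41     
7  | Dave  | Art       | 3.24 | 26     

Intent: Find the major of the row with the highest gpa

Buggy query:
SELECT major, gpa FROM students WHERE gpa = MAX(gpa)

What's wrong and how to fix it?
Bug: WHERE is evaluated per row; an aggregate over the whole table isn't defined there

Fix: Wrap MAX in a scalar subquery so WHERE compares against a single value

Corrected query:
SELECT major, gpa FROM students WHERE gpa = (SELECT MAX(gpa) FROM students)

Result:
major | gpa 
------+-----
Art   | 3.74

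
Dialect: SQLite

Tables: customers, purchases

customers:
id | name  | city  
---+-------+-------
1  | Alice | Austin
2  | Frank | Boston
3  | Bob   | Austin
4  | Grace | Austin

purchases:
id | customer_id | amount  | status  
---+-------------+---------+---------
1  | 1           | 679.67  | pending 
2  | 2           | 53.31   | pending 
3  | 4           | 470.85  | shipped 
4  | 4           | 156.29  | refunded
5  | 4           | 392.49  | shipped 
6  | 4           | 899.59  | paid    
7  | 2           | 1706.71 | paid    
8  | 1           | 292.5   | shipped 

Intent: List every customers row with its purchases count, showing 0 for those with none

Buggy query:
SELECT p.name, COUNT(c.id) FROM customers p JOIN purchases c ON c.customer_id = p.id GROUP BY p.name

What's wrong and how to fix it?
Bug: INNER JOIN drops customers rows that have no matching purchases rows

Fix: Switch to LEFT JOIN to retain unmatched parent rows

Corrected query:
SELECT p.name, COUNT(c.id) FROM customers p LEFT JOIN purchases c ON c.customer_id = p.id GROUP BY p.name

Result:
name  | COUNT(c.id)
------+------------
Alice | 2          
Bob   | 0          
Frank | 2          
Grace | 4          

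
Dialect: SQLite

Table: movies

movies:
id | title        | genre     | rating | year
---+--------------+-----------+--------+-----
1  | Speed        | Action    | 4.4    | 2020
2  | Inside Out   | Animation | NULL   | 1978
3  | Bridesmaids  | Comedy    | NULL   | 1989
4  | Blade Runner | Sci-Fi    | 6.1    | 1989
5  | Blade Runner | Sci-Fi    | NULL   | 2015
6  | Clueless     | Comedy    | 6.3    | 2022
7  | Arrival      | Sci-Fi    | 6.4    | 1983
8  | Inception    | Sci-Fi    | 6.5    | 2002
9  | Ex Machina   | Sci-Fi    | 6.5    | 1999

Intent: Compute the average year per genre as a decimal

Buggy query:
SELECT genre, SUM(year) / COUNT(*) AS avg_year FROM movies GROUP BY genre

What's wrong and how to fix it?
Bug: Both operands are integers, so '/' performs integer division and truncates

Fix: Multiply by 1.0 (or CAST to REAL) to force floating-point division

Corrected query:
SELECT genre, SUM(year) * 1.0 / COUNT(*) AS avg_year FROM movies GROUP BY genre

Result:
genre     | avg_year
----------+---------
Action    | 2020    
Animation | 1978    
Comedy    | 2005.5  
Sci-Fi    | 1997.6  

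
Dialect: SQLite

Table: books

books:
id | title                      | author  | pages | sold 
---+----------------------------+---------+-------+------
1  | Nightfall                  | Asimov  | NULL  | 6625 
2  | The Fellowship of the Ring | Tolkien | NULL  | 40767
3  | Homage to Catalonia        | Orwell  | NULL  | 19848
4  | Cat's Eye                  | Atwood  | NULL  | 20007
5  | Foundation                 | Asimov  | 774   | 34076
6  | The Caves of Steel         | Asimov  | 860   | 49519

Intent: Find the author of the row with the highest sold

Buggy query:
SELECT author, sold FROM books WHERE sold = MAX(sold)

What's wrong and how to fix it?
Bug: MAX(sold) is an aggregate and cannot be used directly in WHERE

Fix: Use a subquery: WHERE sold = (SELECT MAX(sold) FROM books)

Corrected query:
SELECT author, sold FROM books WHERE sold = (SELECT MAX(sold) FROM books)

Result:
author | sold 
-------+------
Asimov | 49519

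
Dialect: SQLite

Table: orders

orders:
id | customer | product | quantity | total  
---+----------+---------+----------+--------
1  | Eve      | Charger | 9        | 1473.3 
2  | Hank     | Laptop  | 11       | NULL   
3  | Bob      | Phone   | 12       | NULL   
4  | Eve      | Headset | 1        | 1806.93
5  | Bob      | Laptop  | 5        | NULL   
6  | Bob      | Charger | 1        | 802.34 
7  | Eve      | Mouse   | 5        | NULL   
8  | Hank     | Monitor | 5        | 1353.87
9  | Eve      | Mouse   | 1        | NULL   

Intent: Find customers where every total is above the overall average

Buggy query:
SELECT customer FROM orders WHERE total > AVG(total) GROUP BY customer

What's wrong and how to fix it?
Bug: WHERE evaluates per row before aggregation, so AVG() is unavailable

Fix: Use a subquery for AVG and a HAVING MIN(...) filter so the condition holds for every row in the group

Corrected query:
SELECT customer FROM orders GROUP BY customer HAVING MIN(total) > (SELECT AVG(total) FROM orders)

Result:
customer
--------
Eve     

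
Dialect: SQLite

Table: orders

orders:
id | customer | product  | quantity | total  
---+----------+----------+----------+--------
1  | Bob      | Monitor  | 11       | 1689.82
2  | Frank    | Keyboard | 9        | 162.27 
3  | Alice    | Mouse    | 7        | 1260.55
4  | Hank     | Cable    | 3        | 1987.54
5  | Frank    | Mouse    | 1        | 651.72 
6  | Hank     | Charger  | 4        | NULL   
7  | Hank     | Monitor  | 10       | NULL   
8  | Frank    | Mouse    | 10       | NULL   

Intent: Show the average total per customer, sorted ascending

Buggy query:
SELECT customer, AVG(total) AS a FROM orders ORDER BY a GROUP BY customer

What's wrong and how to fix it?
Bug: ORDER BY appears before GROUP BY; SQL clause order requires GROUP BY first

Fix: Move ORDER BY to the end, after GROUP BY

Corrected query:
SELECT customer, AVG(total) AS a FROM orders GROUP BY customer ORDER BY a

Result:
customer | a      
---------+--------
Frank    | 406.995
Alice    | 1260.55
Bob      | 1689.82
Hank     | 1987.54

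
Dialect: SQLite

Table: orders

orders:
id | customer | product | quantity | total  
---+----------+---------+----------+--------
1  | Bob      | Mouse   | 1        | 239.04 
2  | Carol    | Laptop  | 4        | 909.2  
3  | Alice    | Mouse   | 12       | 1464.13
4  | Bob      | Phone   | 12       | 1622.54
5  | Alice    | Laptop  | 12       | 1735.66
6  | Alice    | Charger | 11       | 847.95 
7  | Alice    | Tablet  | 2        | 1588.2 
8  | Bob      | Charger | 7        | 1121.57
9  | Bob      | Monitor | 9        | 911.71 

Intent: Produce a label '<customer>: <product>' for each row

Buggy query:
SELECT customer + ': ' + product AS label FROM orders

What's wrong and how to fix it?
Bug: '+' is numeric addition; on text columns SQLite converts them to 0 instead of concatenating

Fix: Replace + with || to concatenate text

Corrected query:
SELECT customer || ': ' || product AS label FROM orders

Result:
label         
--------------
Bob: Mouse    
Carol: Laptop 
Alice: Mouse  
Bob: Phone    
Alice: Laptop 
Alice: Charger
Alice: Tablet 
Bob: Charger  
Bob: Monitor  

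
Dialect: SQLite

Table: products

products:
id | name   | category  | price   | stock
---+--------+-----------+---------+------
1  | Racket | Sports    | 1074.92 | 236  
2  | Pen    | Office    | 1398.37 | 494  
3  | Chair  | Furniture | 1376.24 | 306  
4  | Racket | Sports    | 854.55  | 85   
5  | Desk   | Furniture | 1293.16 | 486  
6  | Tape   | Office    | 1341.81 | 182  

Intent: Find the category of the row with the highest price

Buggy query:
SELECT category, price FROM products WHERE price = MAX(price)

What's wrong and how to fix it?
Bug: MAX(price) is an aggregate and cannot be used directly in WHERE

Fix: Wrap MAX in a scalar subquery so WHERE compares against a single value

Corrected query:
SELECT category, price FROM products WHERE price = (SELECT MAX(price) FROM products)

Result:
category | price  
---------+--------
Office   | 1398.37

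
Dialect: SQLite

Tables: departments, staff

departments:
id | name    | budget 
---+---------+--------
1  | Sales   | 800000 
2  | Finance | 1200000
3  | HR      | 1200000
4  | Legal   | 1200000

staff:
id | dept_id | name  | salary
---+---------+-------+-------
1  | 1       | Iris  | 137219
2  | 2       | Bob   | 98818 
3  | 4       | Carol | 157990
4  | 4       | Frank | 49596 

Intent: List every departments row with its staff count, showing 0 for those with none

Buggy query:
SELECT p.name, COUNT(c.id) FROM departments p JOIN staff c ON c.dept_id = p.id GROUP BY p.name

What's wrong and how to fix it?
Bug: An inner join excludes parents with zero children

Fix: Use LEFT JOIN so parents without children still appear (COUNT(c.id) gives 0)

Corrected query:
SELECT p.name, COUNT(c.id) FROM departments p LEFT JOIN staff c ON c.dept_id = p.id GROUP BY p.name

Result:
name    | COUNT(c.id)
--------+------------
Finance | 1          
HR      | 0          
Legal   | 2          
Sales   | 1          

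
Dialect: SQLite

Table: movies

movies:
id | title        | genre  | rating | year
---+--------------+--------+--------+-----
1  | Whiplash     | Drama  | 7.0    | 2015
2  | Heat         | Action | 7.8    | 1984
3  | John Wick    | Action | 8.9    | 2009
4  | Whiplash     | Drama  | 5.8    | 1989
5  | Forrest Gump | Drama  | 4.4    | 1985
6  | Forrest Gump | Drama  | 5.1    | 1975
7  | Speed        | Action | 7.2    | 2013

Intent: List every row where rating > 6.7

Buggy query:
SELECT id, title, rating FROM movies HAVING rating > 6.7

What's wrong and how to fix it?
Bug: This is a non-aggregate query (no GROUP BY, no aggregates), so in SQLite the HAVING clause is invalid here; a row-level condition belongs in WHERE

Fix: Replace HAVING with WHERE since the condition applies to individual rows

Corrected query:
SELECT id, title, rating FROM movies WHERE rating > 6.7

Result:
id | title     | rating
---+-----------+-------
1  | Whiplash  | 7     
2  | Heat      | 7.8   
3  | John Wick | 8.9   
7  | Speed     | 7.2   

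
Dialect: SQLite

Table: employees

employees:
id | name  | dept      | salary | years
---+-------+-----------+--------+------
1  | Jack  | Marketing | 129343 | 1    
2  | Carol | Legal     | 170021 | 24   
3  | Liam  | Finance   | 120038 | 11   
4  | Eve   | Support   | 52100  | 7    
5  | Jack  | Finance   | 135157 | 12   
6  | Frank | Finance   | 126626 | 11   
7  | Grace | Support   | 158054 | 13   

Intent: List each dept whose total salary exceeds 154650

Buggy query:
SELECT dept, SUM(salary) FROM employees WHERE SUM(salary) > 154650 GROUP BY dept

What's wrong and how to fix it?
Bug: SUM(salary) is an aggregate, but WHERE filters rows before aggregation

Fix: Use HAVING (which filters groups after aggregation) instead of WHERE

Corrected query:
SELECT dept, SUM(salary) FROM employees GROUP BY dept HAVING SUM(salary) > 154650

Result:
dept    | SUM(salary)
--------+------------
Finance | 381821     
Legal   | 170021     
Support | 210154     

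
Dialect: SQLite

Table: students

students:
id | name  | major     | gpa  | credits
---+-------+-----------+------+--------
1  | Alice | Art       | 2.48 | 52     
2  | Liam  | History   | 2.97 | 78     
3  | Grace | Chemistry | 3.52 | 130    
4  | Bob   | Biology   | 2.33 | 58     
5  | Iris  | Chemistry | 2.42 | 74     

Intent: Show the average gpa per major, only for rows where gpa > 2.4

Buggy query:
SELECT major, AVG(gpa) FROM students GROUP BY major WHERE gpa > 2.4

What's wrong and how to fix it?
Bug: Row-level WHERE must come before GROUP BY in the clause order

Fix: Move the WHERE clause before GROUP BY

Corrected query:
SELECT major, AVG(gpa) FROM students WHERE gpa > 2.4 GROUP BY major

Result:
major     | AVG(gpa)
----------+---------
Art       | 2.48    
Chemistry | 2.97    
History   | 2.97    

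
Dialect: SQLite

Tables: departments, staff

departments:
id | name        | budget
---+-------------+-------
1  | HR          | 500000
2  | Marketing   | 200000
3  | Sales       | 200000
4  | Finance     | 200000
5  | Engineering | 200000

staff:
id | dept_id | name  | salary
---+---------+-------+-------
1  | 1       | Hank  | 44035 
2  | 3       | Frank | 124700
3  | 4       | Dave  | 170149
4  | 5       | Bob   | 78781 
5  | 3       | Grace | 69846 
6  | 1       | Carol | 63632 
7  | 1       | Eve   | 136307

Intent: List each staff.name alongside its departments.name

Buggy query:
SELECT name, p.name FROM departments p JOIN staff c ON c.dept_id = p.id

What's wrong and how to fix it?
Bug: Both tables have a 'name' column; the unqualified reference is ambiguous

Fix: Prefix ambiguous columns with the table alias

Corrected query:
SELECT c.name, p.name FROM departments p JOIN staff c ON c.dept_id = p.id

Result:
name  | name       
------+------------
Hank  | HR         
Frank | Sales      
Dave  | Finance    
Bob   | Engineering
Grace | Sales      
Carol | HR         
Eve   | HR         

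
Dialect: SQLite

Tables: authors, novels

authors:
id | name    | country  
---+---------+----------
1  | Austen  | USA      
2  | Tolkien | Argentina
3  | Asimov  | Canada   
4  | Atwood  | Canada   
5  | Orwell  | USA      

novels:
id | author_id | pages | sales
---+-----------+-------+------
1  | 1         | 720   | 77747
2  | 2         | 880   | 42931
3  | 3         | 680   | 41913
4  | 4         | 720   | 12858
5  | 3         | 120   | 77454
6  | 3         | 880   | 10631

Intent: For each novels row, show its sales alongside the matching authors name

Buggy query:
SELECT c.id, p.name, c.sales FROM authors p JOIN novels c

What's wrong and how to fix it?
Bug: Missing join condition: each novels row is matched to all authors rows instead of just its own

Fix: Specify the join condition linking the foreign key to the parent id

Corrected query:
SELECT c.id, p.name, c.sales FROM authors p JOIN novels c ON c.author_id = p.id

Result:
id | name    | sales
---+---------+------
1  | Austen  | 77747
2  | Tolkien | 42931
3  | Asimov  | 41913
4  | Atwood  | 12858
5  | Asimov  | 77454
6  | Asimov  | 10631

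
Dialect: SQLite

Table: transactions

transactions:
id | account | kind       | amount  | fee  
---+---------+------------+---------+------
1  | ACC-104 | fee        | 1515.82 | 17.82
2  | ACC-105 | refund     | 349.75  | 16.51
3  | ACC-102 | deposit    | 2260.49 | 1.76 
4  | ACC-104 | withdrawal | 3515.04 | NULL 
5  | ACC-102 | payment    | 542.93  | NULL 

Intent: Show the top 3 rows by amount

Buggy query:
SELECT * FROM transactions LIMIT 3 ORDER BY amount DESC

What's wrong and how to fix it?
Bug: ORDER BY cannot follow LIMIT; LIMIT is the final clause

Fix: Swap the clauses: ORDER BY first, then LIMIT

Corrected query:
SELECT * FROM transactions ORDER BY amount DESC LIMIT 3

Result:
id | account | kind       | amount  | fee  
---+---------+------------+---------+------
4  | ACC-104 | withdrawal | 3515.04 | NULL 
3  | ACC-102 | deposit    | 2260.49 | 1.76 
1  | ACC-104 | fee        | 1515.82 | 17.82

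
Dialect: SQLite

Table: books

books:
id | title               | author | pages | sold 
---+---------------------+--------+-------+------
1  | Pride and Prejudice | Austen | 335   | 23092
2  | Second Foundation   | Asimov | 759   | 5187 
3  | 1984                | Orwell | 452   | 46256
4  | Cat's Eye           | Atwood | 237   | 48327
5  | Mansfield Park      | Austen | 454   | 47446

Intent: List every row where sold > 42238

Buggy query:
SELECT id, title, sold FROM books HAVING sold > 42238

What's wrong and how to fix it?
Bug: HAVING filters the output of aggregation, but this query has no GROUP BY and no aggregate functions, so SQLite rejects it (HAVING clause on a non-aggregate query); the condition here is per row

Fix: Replace HAVING with WHERE since the condition applies to individual rows

Corrected query:
SELECT id, title, sold FROM books WHERE sold > 42238

Result:
id | title          | sold 
---+----------------+------
3  | 1984           | 46256
4  | Cat's Eye      | 48327
5  | Mansfield Park | 47446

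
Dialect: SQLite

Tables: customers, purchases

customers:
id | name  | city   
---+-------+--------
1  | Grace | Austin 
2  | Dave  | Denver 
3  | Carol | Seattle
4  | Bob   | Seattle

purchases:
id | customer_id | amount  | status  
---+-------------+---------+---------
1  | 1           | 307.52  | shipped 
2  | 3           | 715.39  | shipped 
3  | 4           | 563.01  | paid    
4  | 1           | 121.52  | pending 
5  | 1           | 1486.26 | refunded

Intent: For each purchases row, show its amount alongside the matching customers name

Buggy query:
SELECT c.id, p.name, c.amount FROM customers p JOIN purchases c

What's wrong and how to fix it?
Bug: Missing join condition: each purchases row is matched to all customers rows instead of just its own

Fix: Add ON c.customer_id = p.id to the JOIN

Corrected query:
SELECT c.id, p.name, c.amount FROM customers p JOIN purchases c ON c.customer_id = p.id

Result:
id | name  | amount 
---+-------+--------
1  | Grace | 307.52 
2  | Carol | 715.39 
3  | Bob   | 563.01 
4  | Grace | 121.52 
5  | Grace | 1486.26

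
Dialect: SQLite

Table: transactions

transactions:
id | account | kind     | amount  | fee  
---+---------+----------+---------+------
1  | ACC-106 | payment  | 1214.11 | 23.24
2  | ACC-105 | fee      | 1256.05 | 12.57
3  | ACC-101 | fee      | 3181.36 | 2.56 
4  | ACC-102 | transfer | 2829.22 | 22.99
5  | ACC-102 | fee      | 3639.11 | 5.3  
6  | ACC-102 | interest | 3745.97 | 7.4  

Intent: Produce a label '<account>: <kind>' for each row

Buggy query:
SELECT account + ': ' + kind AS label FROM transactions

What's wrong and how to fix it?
Bug: SQLite uses || for string concatenation; + coerces text to numbers (yielding 0)

Fix: Replace + with || to concatenate text

Corrected query:
SELECT account || ': ' || kind AS label FROM transactions

Result:
label            
-----------------
ACC-106: payment 
ACC-105: fee     
ACC-101: fee     
ACC-102: transfer
ACC-102: fee     
ACC-102: interest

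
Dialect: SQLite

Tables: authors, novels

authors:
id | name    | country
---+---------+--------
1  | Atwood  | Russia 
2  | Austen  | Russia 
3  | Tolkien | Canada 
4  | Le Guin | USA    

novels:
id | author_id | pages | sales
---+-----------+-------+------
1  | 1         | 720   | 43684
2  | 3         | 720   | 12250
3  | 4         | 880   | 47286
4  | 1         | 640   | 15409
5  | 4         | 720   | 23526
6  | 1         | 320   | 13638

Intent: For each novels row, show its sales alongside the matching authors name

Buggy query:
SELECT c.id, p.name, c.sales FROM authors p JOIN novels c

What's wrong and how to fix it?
Bug: Missing join condition: each novels row is matched to all authors rows instead of just its own

Fix: Specify the join condition linking the foreign key to the parent id

Corrected query:
SELECT c.id, p.name, c.sales FROM authors p JOIN novels c ON c.author_id = p.id

Result:
id | name    | sales
---+---------+------
1  | Atwood  | 43684
2  | Tolkien | 12250
3  | Le Guin | 47286
4  | Atwood  | 15409
5  | Le Guin | 23526
6  | Atwood  | 13638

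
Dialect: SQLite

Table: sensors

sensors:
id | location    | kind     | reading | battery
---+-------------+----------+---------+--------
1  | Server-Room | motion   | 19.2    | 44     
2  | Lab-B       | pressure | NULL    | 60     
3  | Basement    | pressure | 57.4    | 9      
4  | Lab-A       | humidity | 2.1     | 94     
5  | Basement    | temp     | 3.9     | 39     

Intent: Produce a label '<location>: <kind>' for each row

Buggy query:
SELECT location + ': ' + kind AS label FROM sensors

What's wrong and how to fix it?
Bug: SQLite uses || for string concatenation; + coerces text to numbers (yielding 0)

Fix: Use the || operator for string concatenation

Corrected query:
SELECT location || ': ' || kind AS label FROM sensors

Result:
label              
-------------------
Server-Room: motion
Lab-B: pressure    
Basement: pressure 
Lab-A: humidity    
Basement: temp     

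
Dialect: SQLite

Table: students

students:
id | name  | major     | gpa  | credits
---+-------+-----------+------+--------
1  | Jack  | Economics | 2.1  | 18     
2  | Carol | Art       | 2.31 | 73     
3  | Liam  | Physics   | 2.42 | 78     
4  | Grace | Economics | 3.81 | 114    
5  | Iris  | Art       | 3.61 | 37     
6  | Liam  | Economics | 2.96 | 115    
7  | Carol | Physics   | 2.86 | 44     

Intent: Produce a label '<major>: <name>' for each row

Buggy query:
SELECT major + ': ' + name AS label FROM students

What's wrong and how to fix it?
Bug: '+' is numeric addition; on text columns SQLite converts them to 0 instead of concatenating

Fix: Replace + with || to concatenate text

Corrected query:
SELECT major || ': ' || name AS label FROM students

Result:
label           
----------------
Economics: Jack 
Art: Carol      
Physics: Liam   
Economics: Grace
Art: Iris       
Economics: Liam 
Physics: Carol  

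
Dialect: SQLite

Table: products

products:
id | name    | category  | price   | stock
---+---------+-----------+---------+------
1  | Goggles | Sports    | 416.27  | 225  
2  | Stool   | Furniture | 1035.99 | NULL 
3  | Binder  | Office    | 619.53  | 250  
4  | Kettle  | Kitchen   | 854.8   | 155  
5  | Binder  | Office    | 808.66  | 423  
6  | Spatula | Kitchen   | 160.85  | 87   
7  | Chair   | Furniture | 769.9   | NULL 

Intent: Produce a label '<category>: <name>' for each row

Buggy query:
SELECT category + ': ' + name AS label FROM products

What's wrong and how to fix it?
Bug: '+' is numeric addition; on text columns SQLite converts them to 0 instead of concatenating

Fix: Replace + with || to concatenate text

Corrected query:
SELECT category || ': ' || name AS label FROM products

Result:
label           
----------------
Sports: Goggles 
Furniture: Stool
Office: Binder  
Kitchen: Kettle 
Office: Binder  
Kitchen: Spatula
Furniture: Chair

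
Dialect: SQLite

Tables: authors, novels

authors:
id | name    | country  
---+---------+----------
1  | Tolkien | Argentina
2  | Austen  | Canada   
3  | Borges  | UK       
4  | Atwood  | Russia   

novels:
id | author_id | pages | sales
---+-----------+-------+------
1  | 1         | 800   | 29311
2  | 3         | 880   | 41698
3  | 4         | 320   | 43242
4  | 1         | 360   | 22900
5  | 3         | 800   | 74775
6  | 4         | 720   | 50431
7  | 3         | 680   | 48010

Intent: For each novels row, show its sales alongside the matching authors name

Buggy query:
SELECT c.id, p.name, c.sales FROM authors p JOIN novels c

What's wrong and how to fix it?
Bug: Missing join condition: each novels row is matched to all authors rows instead of just its own

Fix: Specify the join condition linking the foreign key to the parent id

Corrected query:
SELECT c.id, p.name, c.sales FROM authors p JOIN novels c ON c.author_id = p.id

Result:
id | name    | sales
---+---------+------
1  | Tolkien | 29311
2  | Borges  | 41698
3  | Atwood  | 43242
4  | Tolkien | 22900
5  | Borges  | 74775
6  | Atwood  | 50431
7  | Borges  | 48010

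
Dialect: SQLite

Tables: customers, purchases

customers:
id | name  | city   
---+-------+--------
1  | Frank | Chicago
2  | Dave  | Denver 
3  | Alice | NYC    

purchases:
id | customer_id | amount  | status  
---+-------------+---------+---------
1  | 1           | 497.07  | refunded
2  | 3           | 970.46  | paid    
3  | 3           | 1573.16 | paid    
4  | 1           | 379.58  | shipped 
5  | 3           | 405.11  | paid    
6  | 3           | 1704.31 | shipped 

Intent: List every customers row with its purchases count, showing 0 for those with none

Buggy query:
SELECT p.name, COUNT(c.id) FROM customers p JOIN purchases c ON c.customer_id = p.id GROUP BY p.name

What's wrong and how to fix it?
Bug: An inner join excludes parents with zero children

Fix: Switch to LEFT JOIN to retain unmatched parent rows

Corrected query:
SELECT p.name, COUNT(c.id) FROM customers p LEFT JOIN purchases c ON c.customer_id = p.id GROUP BY p.name

Result:
name  | COUNT(c.id)
------+------------
Alice | 4          
Dave  | 0          
Frank | 2          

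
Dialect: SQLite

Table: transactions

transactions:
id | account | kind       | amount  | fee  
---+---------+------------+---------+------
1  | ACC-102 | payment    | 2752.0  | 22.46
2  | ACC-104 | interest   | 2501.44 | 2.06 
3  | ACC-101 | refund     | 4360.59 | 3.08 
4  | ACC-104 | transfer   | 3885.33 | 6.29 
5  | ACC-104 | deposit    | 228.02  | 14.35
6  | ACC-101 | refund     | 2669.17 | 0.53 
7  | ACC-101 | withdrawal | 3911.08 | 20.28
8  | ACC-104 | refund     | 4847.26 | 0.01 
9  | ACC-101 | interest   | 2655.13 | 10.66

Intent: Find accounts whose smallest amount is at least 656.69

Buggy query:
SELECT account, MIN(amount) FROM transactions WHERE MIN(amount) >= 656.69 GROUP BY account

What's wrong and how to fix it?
Bug: MIN() in WHERE is a misuse of aggregate

Fix: Use HAVING for the per-group MIN condition

Corrected query:
SELECT account, MIN(amount) FROM transactions GROUP BY account HAVING MIN(amount) >= 656.69

Result:
account | MIN(amount)
--------+------------
ACC-101 | 2655.13    
ACC-102 | 2752       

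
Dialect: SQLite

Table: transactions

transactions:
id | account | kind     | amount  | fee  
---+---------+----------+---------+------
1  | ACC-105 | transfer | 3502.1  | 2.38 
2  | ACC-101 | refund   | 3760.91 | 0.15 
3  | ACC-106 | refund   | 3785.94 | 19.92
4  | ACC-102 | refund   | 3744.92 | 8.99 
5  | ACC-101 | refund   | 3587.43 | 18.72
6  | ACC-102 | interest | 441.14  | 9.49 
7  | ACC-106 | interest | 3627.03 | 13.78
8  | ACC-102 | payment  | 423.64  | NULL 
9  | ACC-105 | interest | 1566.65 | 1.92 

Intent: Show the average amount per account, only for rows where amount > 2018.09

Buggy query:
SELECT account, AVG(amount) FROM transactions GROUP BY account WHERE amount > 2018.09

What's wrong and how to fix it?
Bug: WHERE cannot follow GROUP BY

Fix: Place WHERE between FROM and GROUP BY

Corrected query:
SELECT account, AVG(amount) FROM transactions WHERE amount > 2018.09 GROUP BY account

Result:
account | AVG(amount)
--------+------------
ACC-101 | 3674.17    
ACC-102 | 3744.92    
ACC-105 | 3502.1     
ACC-106 | 3706.485   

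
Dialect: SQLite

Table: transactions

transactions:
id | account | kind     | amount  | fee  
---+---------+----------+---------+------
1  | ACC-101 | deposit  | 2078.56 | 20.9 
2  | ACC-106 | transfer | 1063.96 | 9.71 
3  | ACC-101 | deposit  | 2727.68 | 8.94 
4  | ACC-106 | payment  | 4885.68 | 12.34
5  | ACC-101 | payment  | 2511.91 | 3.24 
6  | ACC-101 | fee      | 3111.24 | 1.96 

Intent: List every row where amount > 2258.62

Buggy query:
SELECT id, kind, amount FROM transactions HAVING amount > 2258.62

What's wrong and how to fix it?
Bug: HAVING filters the output of aggregation, but this query has no GROUP BY and no aggregate functions, so SQLite rejects it (HAVING clause on a non-aggregate query); the condition here is per row

Fix: Use WHERE for row-level filtering

Corrected query:
SELECT id, kind, amount FROM transactions WHERE amount > 2258.62

Result:
id | kind    | amount 
---+---------+--------
3  | deposit | 2727.68
4  | payment | 4885.68
5  | payment | 2511.91
6  | fee     | 3111.24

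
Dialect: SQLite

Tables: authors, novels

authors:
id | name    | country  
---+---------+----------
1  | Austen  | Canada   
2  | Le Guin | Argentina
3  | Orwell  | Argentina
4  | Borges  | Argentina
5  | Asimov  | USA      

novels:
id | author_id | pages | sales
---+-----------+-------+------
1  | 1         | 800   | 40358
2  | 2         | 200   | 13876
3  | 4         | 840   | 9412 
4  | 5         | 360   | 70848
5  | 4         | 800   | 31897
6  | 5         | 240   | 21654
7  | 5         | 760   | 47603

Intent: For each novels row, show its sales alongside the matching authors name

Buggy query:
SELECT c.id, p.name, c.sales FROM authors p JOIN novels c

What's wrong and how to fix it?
Bug: Missing join condition: each novels row is matched to all authors rows instead of just its own

Fix: Specify the join condition linking the foreign key to the parent id

Corrected query:
SELECT c.id, p.name, c.sales FROM authors p JOIN novels c ON c.author_id = p.id

Result:
id | name    | sales
---+---------+------
1  | Austen  | 40358
2  | Le Guin | 13876
3  | Borges  | 9412 
4  | Asimov  | 70848
5  | Borges  | 31897
6  | Asimov  | 21654
7  | Asimov  | 47603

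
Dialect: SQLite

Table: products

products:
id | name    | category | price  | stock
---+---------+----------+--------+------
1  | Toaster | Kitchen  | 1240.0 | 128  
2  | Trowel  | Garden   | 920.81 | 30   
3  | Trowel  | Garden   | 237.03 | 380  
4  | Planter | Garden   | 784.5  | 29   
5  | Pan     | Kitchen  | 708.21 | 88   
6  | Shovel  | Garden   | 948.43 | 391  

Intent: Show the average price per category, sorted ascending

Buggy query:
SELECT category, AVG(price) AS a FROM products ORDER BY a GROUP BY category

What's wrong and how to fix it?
Bug: GROUP BY must precede ORDER BY

Fix: Move ORDER BY to the end, after GROUP BY

Corrected query:
SELECT category, AVG(price) AS a FROM products GROUP BY category ORDER BY a

Result:
category | a       
---------+---------
Garden   | 722.6925
Kitchen  | 974.105 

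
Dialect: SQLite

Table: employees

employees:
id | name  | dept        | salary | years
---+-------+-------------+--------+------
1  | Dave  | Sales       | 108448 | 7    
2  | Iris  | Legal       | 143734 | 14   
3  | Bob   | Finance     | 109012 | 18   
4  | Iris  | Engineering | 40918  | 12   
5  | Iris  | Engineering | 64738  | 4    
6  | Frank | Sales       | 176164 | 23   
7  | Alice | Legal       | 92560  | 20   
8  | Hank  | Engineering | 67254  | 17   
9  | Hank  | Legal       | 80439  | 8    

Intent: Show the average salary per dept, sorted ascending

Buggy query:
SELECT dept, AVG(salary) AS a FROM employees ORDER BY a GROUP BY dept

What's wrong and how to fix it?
Bug: GROUP BY must precede ORDER BY

Fix: Move ORDER BY to the end, after GROUP BY

Corrected query:
SELECT dept, AVG(salary) AS a FROM employees GROUP BY dept ORDER BY a

Result:
dept        | a            
------------+--------------
Engineering | 57636.666667 
Legal       | 105577.666667
Finance     | 109012       
Sales       | 142306       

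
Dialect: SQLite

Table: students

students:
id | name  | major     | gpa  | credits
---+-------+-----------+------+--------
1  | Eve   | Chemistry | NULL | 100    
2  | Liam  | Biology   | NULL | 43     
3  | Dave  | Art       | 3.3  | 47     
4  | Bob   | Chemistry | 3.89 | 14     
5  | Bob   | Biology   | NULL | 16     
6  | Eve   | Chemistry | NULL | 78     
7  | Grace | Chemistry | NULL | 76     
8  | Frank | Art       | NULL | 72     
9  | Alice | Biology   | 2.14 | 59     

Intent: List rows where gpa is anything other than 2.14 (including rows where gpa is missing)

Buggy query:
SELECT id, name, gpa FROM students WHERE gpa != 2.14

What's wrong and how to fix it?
Bug: Inequality against NULL is unknown, not true; rows with NULL are dropped

Fix: Handle NULL separately with IS NULL alongside the inequality

Corrected query:
SELECT id, name, gpa FROM students WHERE gpa != 2.14 OR gpa IS NULL

Result:
id | name  | gpa 
---+-------+-----
1  | Eve   | NULL
2  | Liam  | NULL
3  | Dave  | 3.3 
4  | Bob   | 3.89
5  | Bob   | NULL
6  | Eve   | NULL
7  | Grace | NULL
8  | Frank | NULL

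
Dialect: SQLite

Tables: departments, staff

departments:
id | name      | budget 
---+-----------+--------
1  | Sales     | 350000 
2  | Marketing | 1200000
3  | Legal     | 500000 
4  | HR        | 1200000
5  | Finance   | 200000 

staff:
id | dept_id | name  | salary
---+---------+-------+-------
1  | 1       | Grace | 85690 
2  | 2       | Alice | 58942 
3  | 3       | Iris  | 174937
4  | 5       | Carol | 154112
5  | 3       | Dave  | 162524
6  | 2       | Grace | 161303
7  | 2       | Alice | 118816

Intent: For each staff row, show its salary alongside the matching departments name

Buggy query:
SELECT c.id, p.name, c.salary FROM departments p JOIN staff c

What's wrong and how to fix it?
Bug: JOIN with no ON clause produces a cartesian product; every staff row pairs with every departments row

Fix: Add ON c.dept_id = p.id to the JOIN

Corrected query:
SELECT c.id, p.name, c.salary FROM departments p JOIN staff c ON c.dept_id = p.id

Result:
id | name      | salary
---+-----------+-------
1  | Sales     | 85690 
2  | Marketing | 58942 
3  | Legal     | 174937
4  | Finance   | 154112
5  | Legal     | 162524
6  | Marketing | 161303
7  | Marketing | 118816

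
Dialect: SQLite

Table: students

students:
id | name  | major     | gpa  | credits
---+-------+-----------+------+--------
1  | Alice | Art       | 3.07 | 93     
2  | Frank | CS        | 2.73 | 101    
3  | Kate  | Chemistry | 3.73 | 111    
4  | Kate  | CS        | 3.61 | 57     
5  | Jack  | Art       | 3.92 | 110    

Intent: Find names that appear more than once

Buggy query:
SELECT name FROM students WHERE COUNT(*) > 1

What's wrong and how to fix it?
Bug: COUNT(*) is an aggregate and cannot be used in WHERE

Fix: Group first, then use HAVING for the count condition

Corrected query:
SELECT name FROM students GROUP BY name HAVING COUNT(*) > 1

Result:
name
----
Kate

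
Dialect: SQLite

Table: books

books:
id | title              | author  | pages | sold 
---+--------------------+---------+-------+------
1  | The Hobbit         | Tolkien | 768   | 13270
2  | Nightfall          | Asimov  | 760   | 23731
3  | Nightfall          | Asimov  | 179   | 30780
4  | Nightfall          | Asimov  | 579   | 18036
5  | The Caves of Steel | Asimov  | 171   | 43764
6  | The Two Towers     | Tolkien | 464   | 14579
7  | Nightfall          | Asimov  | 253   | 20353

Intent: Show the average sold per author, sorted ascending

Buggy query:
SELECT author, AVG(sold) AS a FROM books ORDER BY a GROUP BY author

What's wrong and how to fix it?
Bug: ORDER BY appears before GROUP BY; SQL clause order requires GROUP BY first

Fix: Reorder: SELECT … FROM … GROUP BY … ORDER BY …

Corrected query:
SELECT author, AVG(sold) AS a FROM books GROUP BY author ORDER BY a

Result:
author  | a      
--------+--------
Tolkien | 13924.5
Asimov  | 27332.8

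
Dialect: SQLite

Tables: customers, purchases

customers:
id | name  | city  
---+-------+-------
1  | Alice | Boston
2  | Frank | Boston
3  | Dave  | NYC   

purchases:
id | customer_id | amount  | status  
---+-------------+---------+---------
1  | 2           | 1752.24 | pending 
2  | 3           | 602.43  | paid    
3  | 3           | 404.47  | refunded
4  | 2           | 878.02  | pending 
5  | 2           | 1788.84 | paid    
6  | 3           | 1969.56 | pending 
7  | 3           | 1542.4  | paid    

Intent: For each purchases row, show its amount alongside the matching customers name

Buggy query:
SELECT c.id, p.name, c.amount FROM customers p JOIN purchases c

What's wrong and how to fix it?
Bug: Missing join condition: each purchases row is matched to all customers rows instead of just its own

Fix: Add ON c.customer_id = p.id to the JOIN

Corrected query:
SELECT c.id, p.name, c.amount FROM customers p JOIN purchases c ON c.customer_id = p.id

Result:
id | name  | amount 
---+-------+--------
1  | Frank | 1752.24
2  | Dave  | 602.43 
3  | Dave  | 404.47 
4  | Frank | 878.02 
5  | Frank | 1788.84
6  | Dave  | 1969.56
7  | Dave  | 1542.4 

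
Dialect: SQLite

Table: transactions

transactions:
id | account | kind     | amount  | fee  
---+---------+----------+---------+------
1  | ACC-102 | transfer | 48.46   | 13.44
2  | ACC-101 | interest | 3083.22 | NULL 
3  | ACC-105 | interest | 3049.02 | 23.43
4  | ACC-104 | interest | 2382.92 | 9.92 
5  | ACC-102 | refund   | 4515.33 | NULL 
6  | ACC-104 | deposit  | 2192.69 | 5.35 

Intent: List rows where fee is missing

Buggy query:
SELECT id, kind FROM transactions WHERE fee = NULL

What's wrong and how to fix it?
Bug: Comparing to NULL with '=' never matches; NULL = NULL is unknown, not true

Fix: Use IS NULL to test for NULL

Corrected query:
SELECT id, kind FROM transactions WHERE fee IS NULL

Result:
id | kind    
---+---------
2  | interest
5  | refund  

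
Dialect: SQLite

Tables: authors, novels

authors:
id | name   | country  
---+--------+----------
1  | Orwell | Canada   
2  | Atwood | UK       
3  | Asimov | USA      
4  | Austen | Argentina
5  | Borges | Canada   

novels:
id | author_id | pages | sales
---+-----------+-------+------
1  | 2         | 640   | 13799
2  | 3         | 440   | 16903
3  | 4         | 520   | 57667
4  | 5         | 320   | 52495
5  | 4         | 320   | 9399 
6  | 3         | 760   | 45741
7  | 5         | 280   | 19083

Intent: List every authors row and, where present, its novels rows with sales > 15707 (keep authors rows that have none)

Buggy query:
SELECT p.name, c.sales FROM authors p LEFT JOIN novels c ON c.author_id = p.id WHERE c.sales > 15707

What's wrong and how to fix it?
Bug: Filtering c.sales in WHERE discards the NULL rows produced by LEFT JOIN, turning it into an inner join

Fix: Move the right-table condition into the ON clause so unmatched parents are kept

Corrected query:
SELECT p.name, c.sales FROM authors p LEFT JOIN novels c ON c.author_id = p.id AND c.sales > 15707

Result:
name   | sales
-------+------
Orwell | NULL 
Atwood | NULL 
Asimov | 16903
Asimov | 45741
Austen | 57667
Borges | 19083
Borges | 52495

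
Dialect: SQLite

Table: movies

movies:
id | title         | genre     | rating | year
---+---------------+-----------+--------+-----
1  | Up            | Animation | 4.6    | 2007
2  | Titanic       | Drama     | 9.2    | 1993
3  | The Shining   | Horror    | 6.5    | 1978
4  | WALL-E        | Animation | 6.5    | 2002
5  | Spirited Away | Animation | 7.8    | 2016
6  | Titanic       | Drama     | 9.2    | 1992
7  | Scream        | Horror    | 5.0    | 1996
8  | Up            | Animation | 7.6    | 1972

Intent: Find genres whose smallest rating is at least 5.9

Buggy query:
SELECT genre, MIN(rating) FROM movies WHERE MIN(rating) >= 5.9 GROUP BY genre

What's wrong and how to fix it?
Bug: MIN() in WHERE is a misuse of aggregate

Fix: Replace WHERE with HAVING after the GROUP BY

Corrected query:
SELECT genre, MIN(rating) FROM movies GROUP BY genre HAVING MIN(rating) >= 5.9

Result:
genre | MIN(rating)
------+------------
Drama | 9.2        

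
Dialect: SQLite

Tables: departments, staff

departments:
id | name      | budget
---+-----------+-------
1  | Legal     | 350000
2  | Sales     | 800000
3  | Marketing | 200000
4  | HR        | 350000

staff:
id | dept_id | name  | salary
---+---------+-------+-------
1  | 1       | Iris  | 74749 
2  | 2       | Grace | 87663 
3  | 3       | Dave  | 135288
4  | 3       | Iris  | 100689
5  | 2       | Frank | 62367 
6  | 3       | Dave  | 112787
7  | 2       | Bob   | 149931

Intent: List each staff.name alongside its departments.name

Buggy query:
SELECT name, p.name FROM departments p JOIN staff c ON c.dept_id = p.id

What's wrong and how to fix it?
Bug: Both tables have a 'name' column; the unqualified reference is ambiguous

Fix: Qualify the column with its table alias (c.name)

Corrected query:
SELECT c.name, p.name FROM departments p JOIN staff c ON c.dept_id = p.id

Result:
name  | name     
------+----------
Iris  | Legal    
Grace | Sales    
Dave  | Marketing
Iris  | Marketing
Frank | Sales    
Dave  | Marketing
Bob   | Sales    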